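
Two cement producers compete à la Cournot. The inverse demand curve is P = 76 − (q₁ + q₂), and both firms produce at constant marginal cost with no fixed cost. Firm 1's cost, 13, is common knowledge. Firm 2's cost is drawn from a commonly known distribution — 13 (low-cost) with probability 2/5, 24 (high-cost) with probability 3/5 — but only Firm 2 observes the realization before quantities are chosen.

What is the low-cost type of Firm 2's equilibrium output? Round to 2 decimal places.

Firm 2 with cost c maximizes (76 − (q₁+q₂) − c)·q₂, giving q₂(c) = (76 − c − q₁)/2.
E[c₂] = 2/5·13 + 3/5·24 = 19.6
Firm 1's FOC against E[q₂] yields q₁ = (76 − 2·13 + E[c₂])/3 = (76 − 26 + 19.6)/3 = 23.2.
q₂(low-cost) = (76 − 13 − 23.2)/2 = 19.9.

19.90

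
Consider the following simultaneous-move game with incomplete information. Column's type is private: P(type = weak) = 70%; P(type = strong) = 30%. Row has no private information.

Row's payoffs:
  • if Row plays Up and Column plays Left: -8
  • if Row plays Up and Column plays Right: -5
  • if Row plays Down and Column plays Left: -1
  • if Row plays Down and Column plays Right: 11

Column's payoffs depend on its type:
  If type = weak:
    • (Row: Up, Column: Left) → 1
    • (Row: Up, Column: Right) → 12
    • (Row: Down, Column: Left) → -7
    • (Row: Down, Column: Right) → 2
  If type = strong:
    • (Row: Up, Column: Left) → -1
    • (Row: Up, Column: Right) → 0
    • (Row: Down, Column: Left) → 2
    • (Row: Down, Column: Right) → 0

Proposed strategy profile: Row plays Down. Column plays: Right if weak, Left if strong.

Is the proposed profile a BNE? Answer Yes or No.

Yes

A profile is a BNE iff every type of every player is best-responding given beliefs about the other side.
Row plays Down: E[Down] = 0.7·(11) + 0.3·(-1) = 7.4; E[Up] = -5.9. Best-responding. ✓
Column (type weak), facing Down: Left gives -7, Right gives 2. Proposed Right is best. ✓
Column (type strong), facing Down: Left gives 2, Right gives 0. Proposed Left is best. ✓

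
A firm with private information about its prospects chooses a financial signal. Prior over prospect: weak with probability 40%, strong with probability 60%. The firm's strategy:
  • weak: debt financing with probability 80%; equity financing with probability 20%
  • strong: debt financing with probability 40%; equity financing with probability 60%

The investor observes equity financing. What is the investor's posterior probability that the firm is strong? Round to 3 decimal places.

P(equity financing) = 0.4·0.2 + 0.6·0.6 = 0.44
P(strong | equity financing) = (0.6·0.6) / 0.44 = 0.36 / 0.44 = 0.818182

0.818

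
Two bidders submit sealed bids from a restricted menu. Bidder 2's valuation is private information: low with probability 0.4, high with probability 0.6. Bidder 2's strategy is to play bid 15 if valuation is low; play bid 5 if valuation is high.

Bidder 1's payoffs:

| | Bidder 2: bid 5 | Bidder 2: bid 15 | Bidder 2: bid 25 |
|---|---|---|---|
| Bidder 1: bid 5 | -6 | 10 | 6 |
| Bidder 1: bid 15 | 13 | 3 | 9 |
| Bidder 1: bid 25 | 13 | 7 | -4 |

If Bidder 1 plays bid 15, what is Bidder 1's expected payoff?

9

Take the expectation over Bidder 2's valuation, weighting each type's action by its prior probability.
E[bid 15] = 0.4·3 + 0.6·13 = 1.2 + 7.8 = 9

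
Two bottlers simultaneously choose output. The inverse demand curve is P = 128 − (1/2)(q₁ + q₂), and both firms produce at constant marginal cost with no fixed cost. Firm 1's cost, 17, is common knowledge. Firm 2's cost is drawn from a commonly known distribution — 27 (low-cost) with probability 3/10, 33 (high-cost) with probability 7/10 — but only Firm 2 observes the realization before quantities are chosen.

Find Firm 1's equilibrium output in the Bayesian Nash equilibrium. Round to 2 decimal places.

83.47

Firm 2 with cost c maximizes (128 − (1/2)(q₁+q₂) − c)·q₂, giving q₂(c) = (128 − c − (1/2)q₁).
E[c₂] = 3/10·27 + 7/10·33 = 31.2
Firm 1's FOC against E[q₂] yields q₁ = (128 − 2·17 + E[c₂])/(3/2) = (128 − 34 + 31.2)/(3/2) = 83.4667.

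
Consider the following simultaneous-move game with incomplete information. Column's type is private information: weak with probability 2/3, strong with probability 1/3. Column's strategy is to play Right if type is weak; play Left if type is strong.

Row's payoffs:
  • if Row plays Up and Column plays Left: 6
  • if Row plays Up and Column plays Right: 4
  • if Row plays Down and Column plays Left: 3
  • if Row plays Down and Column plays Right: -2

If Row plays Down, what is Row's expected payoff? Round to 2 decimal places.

E[Down] = 2/3·(-2) + 1/3·3 = (-4/3) + 1 = -1/3

-0.33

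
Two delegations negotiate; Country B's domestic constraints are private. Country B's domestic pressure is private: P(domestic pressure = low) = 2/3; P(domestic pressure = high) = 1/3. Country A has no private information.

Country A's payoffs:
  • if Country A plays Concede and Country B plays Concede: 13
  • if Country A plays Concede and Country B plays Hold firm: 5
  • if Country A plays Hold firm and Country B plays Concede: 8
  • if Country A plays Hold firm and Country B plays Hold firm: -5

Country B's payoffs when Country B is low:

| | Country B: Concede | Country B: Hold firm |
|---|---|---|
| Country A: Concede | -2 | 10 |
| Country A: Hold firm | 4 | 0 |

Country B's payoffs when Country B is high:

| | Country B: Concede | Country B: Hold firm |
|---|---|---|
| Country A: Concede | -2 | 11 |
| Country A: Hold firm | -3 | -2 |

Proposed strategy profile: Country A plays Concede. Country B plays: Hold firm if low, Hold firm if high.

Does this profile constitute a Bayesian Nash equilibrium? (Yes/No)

Country A plays Concede: E[Concede] = 2/3·(5) + 1/3·(5) = 5; E[Hold firm] = -5. Best-responding. ✓
Country B (domestic pressure low), facing Concede: Concede gives -2, Hold firm gives 10. Proposed Hold firm is best. ✓
Country B (domestic pressure high), facing Concede: Concede gives -2, Hold firm gives 11. Proposed Hold firm is best. ✓

Yes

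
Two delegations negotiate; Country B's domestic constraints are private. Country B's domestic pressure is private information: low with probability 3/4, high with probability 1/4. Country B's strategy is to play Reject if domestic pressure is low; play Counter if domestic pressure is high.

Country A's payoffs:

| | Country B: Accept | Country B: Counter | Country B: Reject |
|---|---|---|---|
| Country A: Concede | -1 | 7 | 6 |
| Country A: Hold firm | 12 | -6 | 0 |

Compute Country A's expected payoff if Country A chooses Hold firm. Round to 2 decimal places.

-1.50

E[Hold firm] = 3/4·0 + 1/4·(-6) = 0 + (-3/2) = -3/2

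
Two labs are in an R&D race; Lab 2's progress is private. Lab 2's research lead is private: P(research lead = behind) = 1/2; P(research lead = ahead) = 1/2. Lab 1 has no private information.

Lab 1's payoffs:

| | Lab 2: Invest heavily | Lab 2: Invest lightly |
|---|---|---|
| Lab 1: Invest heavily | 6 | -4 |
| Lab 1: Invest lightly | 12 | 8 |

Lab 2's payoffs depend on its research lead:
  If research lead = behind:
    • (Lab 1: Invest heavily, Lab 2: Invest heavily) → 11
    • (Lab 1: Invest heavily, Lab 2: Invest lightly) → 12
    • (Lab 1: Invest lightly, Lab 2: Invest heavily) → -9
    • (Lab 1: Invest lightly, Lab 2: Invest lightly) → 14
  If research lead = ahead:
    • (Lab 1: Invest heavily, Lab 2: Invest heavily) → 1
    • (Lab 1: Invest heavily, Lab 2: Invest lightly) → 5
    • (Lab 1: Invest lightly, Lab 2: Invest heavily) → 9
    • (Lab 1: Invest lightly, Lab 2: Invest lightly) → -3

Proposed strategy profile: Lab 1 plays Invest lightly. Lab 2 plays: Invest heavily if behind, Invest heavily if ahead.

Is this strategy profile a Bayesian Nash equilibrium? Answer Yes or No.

No

Lab 1 plays Invest lightly: E[Invest lightly] = 1/2·(12) + 1/2·(12) = 12; E[Invest heavily] = 6. Best-responding. ✓
Lab 2 (research lead behind), facing Invest lightly: Invest heavily gives -9, Invest lightly gives 14. Proposed Invest heavily is not best — profitable deviation exists. ✗
Lab 2 (research lead ahead), facing Invest lightly: Invest heavily gives 9, Invest lightly gives -3. Proposed Invest heavily is best. ✓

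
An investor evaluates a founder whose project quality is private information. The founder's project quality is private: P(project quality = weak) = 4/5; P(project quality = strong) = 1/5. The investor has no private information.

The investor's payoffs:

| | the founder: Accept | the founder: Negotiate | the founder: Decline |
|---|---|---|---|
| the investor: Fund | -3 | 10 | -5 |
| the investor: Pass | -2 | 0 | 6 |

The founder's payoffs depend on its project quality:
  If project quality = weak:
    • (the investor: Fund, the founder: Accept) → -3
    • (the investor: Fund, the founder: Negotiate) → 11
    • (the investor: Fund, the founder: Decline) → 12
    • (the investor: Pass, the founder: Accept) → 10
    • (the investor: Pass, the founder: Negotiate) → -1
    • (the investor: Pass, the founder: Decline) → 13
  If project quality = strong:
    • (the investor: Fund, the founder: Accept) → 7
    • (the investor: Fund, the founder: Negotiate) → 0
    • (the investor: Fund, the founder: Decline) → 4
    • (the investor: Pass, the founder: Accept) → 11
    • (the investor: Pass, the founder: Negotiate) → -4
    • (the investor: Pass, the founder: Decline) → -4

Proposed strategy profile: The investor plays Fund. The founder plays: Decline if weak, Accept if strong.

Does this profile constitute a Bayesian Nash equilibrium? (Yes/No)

A profile is a BNE iff every type of every player is best-responding given beliefs about the other side.
The investor plays Fund: E[Fund] = 4/5·(-5) + 1/5·(-3) = -23/5; E[Pass] = 22/5. Not best-responding. ✗
The founder (project quality weak), facing Fund: Accept gives -3, Negotiate gives 11, Decline gives 12. Proposed Decline is best. ✓
The founder (project quality strong), facing Fund: Accept gives 7, Negotiate gives 0, Decline gives 4. Proposed Accept is best. ✓

No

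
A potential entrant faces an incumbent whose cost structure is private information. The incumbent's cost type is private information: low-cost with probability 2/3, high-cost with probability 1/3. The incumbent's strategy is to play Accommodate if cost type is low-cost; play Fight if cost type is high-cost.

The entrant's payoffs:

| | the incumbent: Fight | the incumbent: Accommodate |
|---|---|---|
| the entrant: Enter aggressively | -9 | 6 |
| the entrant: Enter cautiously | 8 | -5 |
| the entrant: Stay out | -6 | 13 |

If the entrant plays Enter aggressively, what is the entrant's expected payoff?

E[Enter aggressively] = 2/3·6 + 1/3·(-9) = 4 + (-3) = 1

1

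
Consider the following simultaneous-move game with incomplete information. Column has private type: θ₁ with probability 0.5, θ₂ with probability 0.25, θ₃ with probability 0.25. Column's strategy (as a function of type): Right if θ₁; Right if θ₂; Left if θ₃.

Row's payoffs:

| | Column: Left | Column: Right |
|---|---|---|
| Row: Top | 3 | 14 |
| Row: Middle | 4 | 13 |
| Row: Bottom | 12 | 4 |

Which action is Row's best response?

Top

E[Top] = 0.5·(14) + 0.25·(14) + 0.25·(3) = 11.25
E[Middle] = 0.5·(13) + 0.25·(13) + 0.25·(4) = 10.75
E[Bottom] = 0.5·(4) + 0.25·(4) + 0.25·(12) = 6
Best response: Top (11.25 is the largest).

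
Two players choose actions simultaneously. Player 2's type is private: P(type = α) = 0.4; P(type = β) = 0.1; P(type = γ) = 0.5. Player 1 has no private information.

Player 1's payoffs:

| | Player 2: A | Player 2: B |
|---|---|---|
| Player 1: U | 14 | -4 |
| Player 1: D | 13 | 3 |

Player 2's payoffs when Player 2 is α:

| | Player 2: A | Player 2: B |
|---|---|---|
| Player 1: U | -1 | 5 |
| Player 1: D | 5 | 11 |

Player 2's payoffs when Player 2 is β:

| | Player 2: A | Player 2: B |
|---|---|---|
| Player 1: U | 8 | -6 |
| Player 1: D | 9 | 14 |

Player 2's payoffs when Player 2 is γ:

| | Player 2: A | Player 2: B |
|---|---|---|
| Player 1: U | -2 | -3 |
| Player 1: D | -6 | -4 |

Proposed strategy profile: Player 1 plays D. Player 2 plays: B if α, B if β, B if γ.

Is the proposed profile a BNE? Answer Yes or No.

Player 1 plays D: E[D] = 0.4·(3) + 0.1·(3) + 0.5·(3) = 3; E[U] = -4. Best-responding. ✓
Player 2 (type α), facing D: A gives 5, B gives 11. Proposed B is best. ✓
Player 2 (type β), facing D: A gives 9, B gives 14. Proposed B is best. ✓
Player 2 (type γ), facing D: A gives -6, B gives -4. Proposed B is best. ✓

Yes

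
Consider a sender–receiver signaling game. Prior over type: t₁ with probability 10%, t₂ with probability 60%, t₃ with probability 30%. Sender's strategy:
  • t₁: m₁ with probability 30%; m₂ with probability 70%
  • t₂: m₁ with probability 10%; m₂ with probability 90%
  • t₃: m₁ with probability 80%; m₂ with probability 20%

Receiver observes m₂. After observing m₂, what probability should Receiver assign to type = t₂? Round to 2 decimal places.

0.81

Apply Bayes' rule using the sender's strategy as the likelihood.
P(m₂) = 0.1·0.7 + 0.6·0.9 + 0.3·0.2 = 0.67
P(t₂ | m₂) = (0.6·0.9) / 0.67 = 0.54 / 0.67 = 0.80597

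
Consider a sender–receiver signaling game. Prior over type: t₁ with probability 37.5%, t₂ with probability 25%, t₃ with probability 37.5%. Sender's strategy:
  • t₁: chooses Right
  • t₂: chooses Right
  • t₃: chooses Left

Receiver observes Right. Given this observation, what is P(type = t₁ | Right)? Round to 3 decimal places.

P(Right) = 0.375·1 + 0.25·1 + 0.375·0 = 0.625
P(t₁ | Right) = (0.375·1) / 0.625 = 0.375 / 0.625 = 0.6

0.600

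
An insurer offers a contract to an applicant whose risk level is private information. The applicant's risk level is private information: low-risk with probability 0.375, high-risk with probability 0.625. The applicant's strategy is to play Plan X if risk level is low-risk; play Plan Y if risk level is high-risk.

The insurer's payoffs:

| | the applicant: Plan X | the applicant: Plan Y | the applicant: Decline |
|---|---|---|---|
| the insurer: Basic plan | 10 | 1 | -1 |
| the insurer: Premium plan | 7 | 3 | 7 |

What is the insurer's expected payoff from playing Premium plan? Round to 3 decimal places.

4.500

E[Premium plan] = 0.375·7 + 0.625·3 = 2.625 + 1.875 = 4.5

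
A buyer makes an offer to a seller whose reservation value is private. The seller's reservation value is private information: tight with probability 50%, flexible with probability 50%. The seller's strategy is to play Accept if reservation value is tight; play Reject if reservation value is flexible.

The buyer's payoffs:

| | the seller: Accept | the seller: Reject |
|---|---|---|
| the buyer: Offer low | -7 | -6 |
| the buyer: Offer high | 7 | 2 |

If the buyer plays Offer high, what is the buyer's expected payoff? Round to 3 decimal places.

4.500

E[Offer high] = 0.5·7 + 0.5·2 = 3.5 + 1 = 4.5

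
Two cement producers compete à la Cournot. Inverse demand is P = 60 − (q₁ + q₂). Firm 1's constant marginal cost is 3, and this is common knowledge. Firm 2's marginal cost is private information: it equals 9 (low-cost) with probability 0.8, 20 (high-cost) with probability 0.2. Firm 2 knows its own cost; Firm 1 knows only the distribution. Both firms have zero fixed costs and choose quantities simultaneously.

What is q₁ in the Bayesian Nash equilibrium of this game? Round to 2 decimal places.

Firm 2 with cost c maximizes (60 − (q₁+q₂) − c)·q₂, giving q₂(c) = (60 − c − q₁)/2.
E[c₂] = 0.8·9 + 0.2·20 = 11.2
Firm 1's FOC against E[q₂] yields q₁ = (60 − 2·3 + E[c₂])/3 = (60 − 6 + 11.2)/3 = 21.7333.

21.73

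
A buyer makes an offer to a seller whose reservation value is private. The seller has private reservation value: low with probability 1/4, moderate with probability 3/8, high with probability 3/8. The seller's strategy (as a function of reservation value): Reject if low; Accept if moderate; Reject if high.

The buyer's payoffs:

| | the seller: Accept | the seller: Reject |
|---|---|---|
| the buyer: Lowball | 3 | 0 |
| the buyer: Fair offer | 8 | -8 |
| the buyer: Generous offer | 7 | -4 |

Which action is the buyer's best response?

Lowball

Compute the buyer's expected payoff for each action, taking the expectation over the seller's type.
E[Lowball] = 1/4·(0) + 3/8·(3) + 3/8·(0) = 9/8
E[Fair offer] = 1/4·(-8) + 3/8·(8) + 3/8·(-8) = -2
E[Generous offer] = 1/4·(-4) + 3/8·(7) + 3/8·(-4) = 1/8
Best response: Lowball (9/8 is the largest).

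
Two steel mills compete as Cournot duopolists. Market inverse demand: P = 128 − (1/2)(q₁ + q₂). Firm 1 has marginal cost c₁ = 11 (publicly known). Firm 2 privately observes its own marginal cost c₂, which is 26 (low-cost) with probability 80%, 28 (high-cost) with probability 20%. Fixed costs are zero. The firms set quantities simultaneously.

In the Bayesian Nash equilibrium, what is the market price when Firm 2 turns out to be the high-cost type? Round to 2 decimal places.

55.93

Type-c best response for Firm 2: q₂(c) = (128 − c) − q₁/2.
Firm 1 maximizes expected profit; its first-order condition is 128 − q₁ − (1/2)E[q₂] − 11 = 0.
Substituting E[q₂] and solving: E[c₂] = 26.4, so q₁ = (128 − 2·11 + 26.4)/(3/2) = 88.2667.
q₂(high-cost) = 55.8667, so P = 128 − (1/2)·(88.2667 + 55.8667) = 55.9333.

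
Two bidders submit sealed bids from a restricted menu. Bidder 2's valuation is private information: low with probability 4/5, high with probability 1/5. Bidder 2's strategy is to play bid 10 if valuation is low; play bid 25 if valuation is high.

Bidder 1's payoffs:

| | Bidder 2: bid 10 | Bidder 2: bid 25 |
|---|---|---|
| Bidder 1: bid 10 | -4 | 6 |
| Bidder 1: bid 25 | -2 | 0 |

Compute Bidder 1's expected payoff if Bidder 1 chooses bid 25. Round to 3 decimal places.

Take the expectation over Bidder 2's valuation, weighting each type's action by its prior probability.
E[bid 25] = 4/5·(-2) + 1/5·0 = (-8/5) + 0 = -8/5

-1.600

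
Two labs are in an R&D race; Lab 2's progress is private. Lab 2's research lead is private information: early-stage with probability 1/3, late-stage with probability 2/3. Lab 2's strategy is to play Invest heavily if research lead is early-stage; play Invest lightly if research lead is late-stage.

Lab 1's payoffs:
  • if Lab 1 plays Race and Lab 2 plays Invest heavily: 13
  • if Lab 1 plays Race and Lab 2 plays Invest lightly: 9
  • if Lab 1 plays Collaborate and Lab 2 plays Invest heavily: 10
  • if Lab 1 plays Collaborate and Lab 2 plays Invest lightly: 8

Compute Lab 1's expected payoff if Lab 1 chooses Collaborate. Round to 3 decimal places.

E[Collaborate] = 1/3·10 + 2/3·8 = 10/3 + 16/3 = 26/3

8.667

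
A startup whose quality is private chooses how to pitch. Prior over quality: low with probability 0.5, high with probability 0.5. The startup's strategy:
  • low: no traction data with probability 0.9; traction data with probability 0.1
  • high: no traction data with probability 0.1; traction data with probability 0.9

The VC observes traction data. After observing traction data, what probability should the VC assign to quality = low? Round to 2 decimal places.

P(traction data) = 0.5·0.1 + 0.5·0.9 = 0.5
P(low | traction data) = (0.5·0.1) / 0.5 = 0.05 / 0.5 = 0.1

0.10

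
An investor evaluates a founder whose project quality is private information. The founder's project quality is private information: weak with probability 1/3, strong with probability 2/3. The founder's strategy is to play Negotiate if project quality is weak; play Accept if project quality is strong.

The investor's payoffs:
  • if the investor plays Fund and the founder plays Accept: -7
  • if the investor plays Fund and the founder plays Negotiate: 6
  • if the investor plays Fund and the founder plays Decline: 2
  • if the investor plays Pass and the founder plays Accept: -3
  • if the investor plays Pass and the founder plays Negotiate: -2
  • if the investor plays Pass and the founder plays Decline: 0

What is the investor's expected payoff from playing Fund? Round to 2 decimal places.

-2.67

E[Fund] = 1/3·6 + 2/3·(-7) = 2 + (-14/3) = -8/3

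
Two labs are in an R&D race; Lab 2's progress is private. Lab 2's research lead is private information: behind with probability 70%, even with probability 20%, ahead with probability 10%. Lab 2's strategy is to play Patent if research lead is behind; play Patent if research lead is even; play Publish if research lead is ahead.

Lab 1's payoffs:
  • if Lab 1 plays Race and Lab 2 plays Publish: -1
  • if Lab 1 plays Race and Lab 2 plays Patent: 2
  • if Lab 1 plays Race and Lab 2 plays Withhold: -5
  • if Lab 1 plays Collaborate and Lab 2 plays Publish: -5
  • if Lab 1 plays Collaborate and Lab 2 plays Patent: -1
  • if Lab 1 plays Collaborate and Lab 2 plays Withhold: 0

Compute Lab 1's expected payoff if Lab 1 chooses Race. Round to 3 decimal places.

Take the expectation over Lab 2's research lead, weighting each type's action by its prior probability.
E[Race] = 0.7·2 + 0.2·2 + 0.1·(-1) = 1.4 + 0.4 + (-0.1) = 1.7

1.700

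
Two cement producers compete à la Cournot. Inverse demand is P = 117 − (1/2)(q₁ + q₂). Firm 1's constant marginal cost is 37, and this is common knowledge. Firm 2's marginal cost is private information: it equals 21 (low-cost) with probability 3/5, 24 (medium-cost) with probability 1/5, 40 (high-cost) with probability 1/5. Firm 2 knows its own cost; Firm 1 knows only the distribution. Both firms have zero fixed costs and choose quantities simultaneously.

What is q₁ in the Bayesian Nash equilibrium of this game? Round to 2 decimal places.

45.60

Type-c best response for Firm 2: q₂(c) = (117 − c) − q₁/2.
Firm 1 maximizes expected profit; its first-order condition is 117 − q₁ − (1/2)E[q₂] − 37 = 0.
Substituting E[q₂] and solving: E[c₂] = 25.4, so q₁ = (117 − 2·37 + 25.4)/(3/2) = 45.6.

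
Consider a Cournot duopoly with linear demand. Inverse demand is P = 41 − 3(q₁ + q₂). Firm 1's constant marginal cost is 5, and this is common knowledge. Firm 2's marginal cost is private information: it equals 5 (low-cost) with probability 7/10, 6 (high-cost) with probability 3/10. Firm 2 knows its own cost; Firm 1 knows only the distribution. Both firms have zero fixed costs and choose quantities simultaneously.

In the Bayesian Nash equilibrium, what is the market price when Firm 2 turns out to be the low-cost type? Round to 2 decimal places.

Each type of Firm 2 best-responds to q₁; Firm 1 best-responds to the expected q₂ over Firm 2's types.
Firm 2 with cost c maximizes (41 − 3(q₁+q₂) − c)·q₂, giving q₂(c) = (41 − c − 3q₁)/6.
E[c₂] = 7/10·5 + 3/10·6 = 5.3
Firm 1's FOC against E[q₂] yields q₁ = (41 − 2·5 + E[c₂])/9 = (41 − 10 + 5.3)/9 = 4.03333.
q₂(low-cost) = 3.98333, so P = 41 − 3·(4.03333 + 3.98333) = 16.95.

16.95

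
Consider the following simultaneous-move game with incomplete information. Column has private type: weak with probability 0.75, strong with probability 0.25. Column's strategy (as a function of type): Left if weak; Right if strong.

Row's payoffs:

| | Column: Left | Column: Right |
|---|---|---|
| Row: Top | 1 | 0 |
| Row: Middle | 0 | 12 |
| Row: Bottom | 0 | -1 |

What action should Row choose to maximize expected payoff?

Middle

Compute Row's expected payoff for each action, taking the expectation over Column's type.
E[Top] = 0.75·(1) + 0.25·(0) = 0.75
E[Middle] = 0.75·(0) + 0.25·(12) = 3
E[Bottom] = 0.75·(0) + 0.25·(-1) = -0.25
Best response: Middle (3 is the largest).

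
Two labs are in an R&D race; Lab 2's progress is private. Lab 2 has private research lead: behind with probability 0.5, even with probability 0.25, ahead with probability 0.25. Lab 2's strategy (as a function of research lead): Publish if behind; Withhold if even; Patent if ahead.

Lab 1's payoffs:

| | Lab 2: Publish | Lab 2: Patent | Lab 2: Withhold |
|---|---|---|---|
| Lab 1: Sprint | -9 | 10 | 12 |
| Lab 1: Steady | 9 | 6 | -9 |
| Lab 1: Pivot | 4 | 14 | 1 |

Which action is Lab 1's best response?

Pivot

E[Sprint] = 0.5·(-9) + 0.25·(12) + 0.25·(10) = 1
E[Steady] = 0.5·(9) + 0.25·(-9) + 0.25·(6) = 3.75
E[Pivot] = 0.5·(4) + 0.25·(1) + 0.25·(14) = 5.75
Best response: Pivot (5.75 is the largest).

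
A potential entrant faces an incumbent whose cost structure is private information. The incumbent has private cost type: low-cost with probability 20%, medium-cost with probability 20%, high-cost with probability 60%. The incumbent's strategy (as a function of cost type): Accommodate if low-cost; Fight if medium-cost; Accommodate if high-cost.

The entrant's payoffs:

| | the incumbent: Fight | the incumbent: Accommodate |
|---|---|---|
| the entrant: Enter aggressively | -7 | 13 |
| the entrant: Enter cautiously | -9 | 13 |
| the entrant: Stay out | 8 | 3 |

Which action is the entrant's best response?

Enter aggressively

E[Enter aggressively] = 0.2·(13) + 0.2·(-7) + 0.6·(13) = 9
E[Enter cautiously] = 0.2·(13) + 0.2·(-9) + 0.6·(13) = 8.6
E[Stay out] = 0.2·(3) + 0.2·(8) + 0.6·(3) = 4
Best response: Enter aggressively (9 is the largest).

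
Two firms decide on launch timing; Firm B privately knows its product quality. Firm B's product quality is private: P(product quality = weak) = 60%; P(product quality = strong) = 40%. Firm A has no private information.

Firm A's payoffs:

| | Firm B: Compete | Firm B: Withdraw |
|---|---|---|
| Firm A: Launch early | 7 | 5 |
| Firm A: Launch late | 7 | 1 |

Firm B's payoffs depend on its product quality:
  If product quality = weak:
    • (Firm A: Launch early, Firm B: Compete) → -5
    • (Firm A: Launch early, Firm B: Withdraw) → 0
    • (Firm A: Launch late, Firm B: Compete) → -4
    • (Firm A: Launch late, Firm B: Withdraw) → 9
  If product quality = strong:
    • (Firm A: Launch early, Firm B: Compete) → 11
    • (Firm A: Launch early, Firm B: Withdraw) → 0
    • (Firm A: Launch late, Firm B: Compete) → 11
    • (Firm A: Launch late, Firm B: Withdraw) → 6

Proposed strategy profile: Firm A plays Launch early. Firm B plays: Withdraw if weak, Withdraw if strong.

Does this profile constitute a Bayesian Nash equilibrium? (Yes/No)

Firm A plays Launch early: E[Launch early] = 0.6·(5) + 0.4·(5) = 5; E[Launch late] = 1. Best-responding. ✓
Firm B (product quality weak), facing Launch early: Compete gives -5, Withdraw gives 0. Proposed Withdraw is best. ✓
Firm B (product quality strong), facing Launch early: Compete gives 11, Withdraw gives 0. Proposed Withdraw is not best — profitable deviation exists. ✗

No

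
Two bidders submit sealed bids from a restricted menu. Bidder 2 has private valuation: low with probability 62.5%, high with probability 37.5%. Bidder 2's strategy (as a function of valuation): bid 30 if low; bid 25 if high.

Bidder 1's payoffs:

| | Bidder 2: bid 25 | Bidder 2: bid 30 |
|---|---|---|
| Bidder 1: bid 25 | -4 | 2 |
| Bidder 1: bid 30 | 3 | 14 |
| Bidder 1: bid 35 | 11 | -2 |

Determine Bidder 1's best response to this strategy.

bid 30

E[bid 25] = 0.625·(2) + 0.375·(-4) = -0.25
E[bid 30] = 0.625·(14) + 0.375·(3) = 9.875
E[bid 35] = 0.625·(-2) + 0.375·(11) = 2.875
Best response: bid 30 (9.875 is the largest).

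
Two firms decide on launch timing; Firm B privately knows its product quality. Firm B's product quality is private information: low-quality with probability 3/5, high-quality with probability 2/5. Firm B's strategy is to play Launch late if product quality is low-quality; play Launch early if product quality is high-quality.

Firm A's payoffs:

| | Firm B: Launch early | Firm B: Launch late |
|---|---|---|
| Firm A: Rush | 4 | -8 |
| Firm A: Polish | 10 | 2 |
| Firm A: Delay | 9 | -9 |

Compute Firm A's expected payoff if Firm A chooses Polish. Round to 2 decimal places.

E[Polish] = 3/5·2 + 2/5·10 = 6/5 + 4 = 26/5

5.20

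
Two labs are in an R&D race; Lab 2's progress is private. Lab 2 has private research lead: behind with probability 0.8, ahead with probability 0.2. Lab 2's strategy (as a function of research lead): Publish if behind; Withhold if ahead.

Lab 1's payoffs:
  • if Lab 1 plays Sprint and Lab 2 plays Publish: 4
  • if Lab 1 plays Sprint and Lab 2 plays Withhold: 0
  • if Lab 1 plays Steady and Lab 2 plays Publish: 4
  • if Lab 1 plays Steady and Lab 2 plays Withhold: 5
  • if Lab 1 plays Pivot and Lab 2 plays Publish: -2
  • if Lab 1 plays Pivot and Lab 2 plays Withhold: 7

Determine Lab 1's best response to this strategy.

Steady

E[Sprint] = 0.8·(4) + 0.2·(0) = 3.2
E[Steady] = 0.8·(4) + 0.2·(5) = 4.2
E[Pivot] = 0.8·(-2) + 0.2·(7) = -0.2
Best response: Steady (4.2 is the largest).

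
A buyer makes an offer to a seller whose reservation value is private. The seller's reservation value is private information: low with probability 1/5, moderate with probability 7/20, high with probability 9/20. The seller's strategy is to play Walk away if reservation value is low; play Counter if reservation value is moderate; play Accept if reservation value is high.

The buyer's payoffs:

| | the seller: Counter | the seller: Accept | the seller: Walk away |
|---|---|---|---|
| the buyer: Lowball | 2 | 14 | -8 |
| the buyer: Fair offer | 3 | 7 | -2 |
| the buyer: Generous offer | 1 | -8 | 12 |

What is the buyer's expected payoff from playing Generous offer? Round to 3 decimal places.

-0.850

E[Generous offer] = 1/5·12 + 7/20·1 + 9/20·(-8) = 12/5 + 7/20 + (-18/5) = -17/20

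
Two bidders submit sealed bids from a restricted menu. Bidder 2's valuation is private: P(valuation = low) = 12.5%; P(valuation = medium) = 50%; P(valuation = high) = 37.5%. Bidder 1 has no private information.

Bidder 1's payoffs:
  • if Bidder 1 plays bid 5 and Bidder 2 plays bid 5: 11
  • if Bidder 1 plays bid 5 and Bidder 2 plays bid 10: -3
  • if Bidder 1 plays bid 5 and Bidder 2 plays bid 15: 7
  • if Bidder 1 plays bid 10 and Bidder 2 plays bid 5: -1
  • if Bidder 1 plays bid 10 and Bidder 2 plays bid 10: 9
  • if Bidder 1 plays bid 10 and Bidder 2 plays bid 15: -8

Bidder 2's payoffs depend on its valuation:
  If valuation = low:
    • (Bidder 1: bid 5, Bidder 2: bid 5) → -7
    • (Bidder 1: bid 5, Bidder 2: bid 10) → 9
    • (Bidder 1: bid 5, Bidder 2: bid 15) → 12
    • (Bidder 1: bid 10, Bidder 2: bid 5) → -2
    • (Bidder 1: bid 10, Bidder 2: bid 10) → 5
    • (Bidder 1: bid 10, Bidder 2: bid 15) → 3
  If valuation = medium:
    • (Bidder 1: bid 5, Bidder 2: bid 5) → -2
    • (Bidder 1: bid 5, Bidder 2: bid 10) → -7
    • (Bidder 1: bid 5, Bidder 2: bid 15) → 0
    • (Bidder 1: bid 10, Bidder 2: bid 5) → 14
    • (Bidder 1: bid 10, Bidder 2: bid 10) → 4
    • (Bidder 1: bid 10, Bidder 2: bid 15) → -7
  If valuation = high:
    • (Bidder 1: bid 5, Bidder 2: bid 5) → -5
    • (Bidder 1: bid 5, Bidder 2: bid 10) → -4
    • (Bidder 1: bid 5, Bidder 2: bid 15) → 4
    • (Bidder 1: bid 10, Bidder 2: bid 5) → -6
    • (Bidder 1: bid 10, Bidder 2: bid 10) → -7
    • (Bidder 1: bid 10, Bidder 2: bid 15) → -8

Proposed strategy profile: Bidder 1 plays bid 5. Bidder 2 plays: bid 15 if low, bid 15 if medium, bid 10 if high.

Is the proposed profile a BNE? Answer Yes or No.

Bidder 1 plays bid 5: E[bid 5] = 0.125·(7) + 0.5·(7) + 0.375·(-3) = 3.25; E[bid 10] = -1.625. Best-responding. ✓
Bidder 2 (valuation low), facing bid 5: bid 5 gives -7, bid 10 gives 9, bid 15 gives 12. Proposed bid 15 is best. ✓
Bidder 2 (valuation medium), facing bid 5: bid 5 gives -2, bid 10 gives -7, bid 15 gives 0. Proposed bid 15 is best. ✓
Bidder 2 (valuation high), facing bid 5: bid 5 gives -5, bid 10 gives -4, bid 15 gives 4. Proposed bid 10 is not best — profitable deviation exists. ✗

No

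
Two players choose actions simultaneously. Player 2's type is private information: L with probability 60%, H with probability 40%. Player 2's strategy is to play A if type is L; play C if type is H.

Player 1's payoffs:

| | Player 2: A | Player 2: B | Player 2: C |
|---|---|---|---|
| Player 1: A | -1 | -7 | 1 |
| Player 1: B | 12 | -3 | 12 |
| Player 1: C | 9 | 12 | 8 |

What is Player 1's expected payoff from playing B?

12

E[B] = 0.6·12 + 0.4·12 = 7.2 + 4.8 = 12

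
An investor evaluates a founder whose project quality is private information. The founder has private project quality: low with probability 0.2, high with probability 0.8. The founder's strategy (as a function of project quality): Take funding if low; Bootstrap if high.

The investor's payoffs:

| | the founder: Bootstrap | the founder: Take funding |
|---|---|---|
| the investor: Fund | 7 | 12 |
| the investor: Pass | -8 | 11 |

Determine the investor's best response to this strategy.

Fund

Compute the investor's expected payoff for each action, taking the expectation over the founder's type.
E[Fund] = 0.2·(12) + 0.8·(7) = 8
E[Pass] = 0.2·(11) + 0.8·(-8) = -4.2
Best response: Fund (8 is the largest).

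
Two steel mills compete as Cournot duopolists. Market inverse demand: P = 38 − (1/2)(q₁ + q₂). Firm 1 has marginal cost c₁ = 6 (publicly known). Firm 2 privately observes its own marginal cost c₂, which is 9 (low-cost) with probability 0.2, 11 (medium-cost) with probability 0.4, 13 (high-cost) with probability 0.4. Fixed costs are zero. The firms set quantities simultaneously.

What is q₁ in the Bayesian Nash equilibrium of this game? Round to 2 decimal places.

Each type of Firm 2 best-responds to q₁; Firm 1 best-responds to the expected q₂ over Firm 2's types.
Firm 2 with cost c maximizes (38 − (1/2)(q₁+q₂) − c)·q₂, giving q₂(c) = (38 − c − (1/2)q₁).
E[c₂] = 0.2·9 + 0.4·11 + 0.4·13 = 11.4
Firm 1's FOC against E[q₂] yields q₁ = (38 − 2·6 + E[c₂])/(3/2) = (38 − 12 + 11.4)/(3/2) = 24.9333.

24.93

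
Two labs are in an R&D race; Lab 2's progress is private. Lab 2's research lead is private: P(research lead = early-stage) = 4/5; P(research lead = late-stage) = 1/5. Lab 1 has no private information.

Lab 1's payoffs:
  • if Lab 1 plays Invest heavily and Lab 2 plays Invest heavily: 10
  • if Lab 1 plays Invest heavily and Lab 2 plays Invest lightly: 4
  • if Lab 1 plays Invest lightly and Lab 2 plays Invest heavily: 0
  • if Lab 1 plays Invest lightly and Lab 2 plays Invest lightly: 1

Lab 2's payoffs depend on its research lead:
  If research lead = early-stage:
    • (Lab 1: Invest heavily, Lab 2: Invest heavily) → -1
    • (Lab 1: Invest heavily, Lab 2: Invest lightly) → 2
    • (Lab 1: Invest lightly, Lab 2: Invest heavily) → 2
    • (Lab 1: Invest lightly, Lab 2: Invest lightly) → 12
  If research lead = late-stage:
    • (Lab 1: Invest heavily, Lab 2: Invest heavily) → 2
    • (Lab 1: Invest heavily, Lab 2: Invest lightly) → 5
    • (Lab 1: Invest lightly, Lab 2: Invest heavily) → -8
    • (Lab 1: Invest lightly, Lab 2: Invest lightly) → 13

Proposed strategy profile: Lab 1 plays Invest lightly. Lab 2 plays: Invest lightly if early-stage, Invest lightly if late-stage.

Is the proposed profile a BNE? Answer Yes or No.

No

A profile is a BNE iff every type of every player is best-responding given beliefs about the other side.
Lab 1 plays Invest lightly: E[Invest lightly] = 4/5·(1) + 1/5·(1) = 1; E[Invest heavily] = 4. Not best-responding. ✗
Lab 2 (research lead early-stage), facing Invest lightly: Invest heavily gives 2, Invest lightly gives 12. Proposed Invest lightly is best. ✓
Lab 2 (research lead late-stage), facing Invest lightly: Invest heavily gives -8, Invest lightly gives 13. Proposed Invest lightly is best. ✓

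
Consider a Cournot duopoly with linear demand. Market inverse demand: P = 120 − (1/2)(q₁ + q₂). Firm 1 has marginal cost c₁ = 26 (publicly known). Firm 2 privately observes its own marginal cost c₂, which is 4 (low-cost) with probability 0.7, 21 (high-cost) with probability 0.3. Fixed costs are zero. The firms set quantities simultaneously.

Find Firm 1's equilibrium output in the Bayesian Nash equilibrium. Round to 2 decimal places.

51.40

Type-c best response for Firm 2: q₂(c) = (120 − c) − q₁/2.
Firm 1 maximizes expected profit; its first-order condition is 120 − q₁ − (1/2)E[q₂] − 26 = 0.
Substituting E[q₂] and solving: E[c₂] = 9.1, so q₁ = (120 − 2·26 + 9.1)/(3/2) = 51.4.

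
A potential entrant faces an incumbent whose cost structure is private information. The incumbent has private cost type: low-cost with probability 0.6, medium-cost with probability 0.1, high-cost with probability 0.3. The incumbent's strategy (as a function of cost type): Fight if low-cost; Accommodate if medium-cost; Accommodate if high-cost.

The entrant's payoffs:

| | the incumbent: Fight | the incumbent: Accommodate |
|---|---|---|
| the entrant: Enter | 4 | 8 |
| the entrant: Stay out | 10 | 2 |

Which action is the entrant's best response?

Stay out

E[Enter] = 0.6·(4) + 0.1·(8) + 0.3·(8) = 5.6
E[Stay out] = 0.6·(10) + 0.1·(2) + 0.3·(2) = 6.8
Best response: Stay out (6.8 is the largest).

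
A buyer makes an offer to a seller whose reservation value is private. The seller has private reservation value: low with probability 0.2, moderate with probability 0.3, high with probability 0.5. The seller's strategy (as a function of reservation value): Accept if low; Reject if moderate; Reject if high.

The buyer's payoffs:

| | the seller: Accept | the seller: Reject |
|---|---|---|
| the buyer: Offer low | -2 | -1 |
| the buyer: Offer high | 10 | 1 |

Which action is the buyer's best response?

E[Offer low] = 0.2·(-2) + 0.3·(-1) + 0.5·(-1) = -1.2
E[Offer high] = 0.2·(10) + 0.3·(1) + 0.5·(1) = 2.8
Best response: Offer high (2.8 is the largest).

Offer high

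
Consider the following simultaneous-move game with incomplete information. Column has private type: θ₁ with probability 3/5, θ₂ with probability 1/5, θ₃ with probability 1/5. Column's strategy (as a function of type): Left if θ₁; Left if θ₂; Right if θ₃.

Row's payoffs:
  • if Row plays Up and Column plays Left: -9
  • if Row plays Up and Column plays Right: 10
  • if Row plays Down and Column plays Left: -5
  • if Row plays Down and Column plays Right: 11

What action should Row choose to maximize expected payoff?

Compute Row's expected payoff for each action, taking the expectation over Column's type.
E[Up] = 3/5·(-9) + 1/5·(-9) + 1/5·(10) = -26/5
E[Down] = 3/5·(-5) + 1/5·(-5) + 1/5·(11) = -9/5
Best response: Down (-9/5 is the largest).

Down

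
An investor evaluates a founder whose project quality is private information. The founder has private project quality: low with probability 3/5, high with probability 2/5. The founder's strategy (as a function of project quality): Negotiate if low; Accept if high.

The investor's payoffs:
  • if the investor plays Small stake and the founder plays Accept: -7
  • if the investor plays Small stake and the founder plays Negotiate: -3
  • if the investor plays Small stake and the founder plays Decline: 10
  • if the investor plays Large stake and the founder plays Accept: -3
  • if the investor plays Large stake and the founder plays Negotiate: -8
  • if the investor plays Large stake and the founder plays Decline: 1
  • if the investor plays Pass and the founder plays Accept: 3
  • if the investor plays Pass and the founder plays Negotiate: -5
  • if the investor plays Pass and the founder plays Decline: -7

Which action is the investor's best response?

Pass

Compute the investor's expected payoff for each action, taking the expectation over the founder's type.
E[Small stake] = 3/5·(-3) + 2/5·(-7) = -23/5
E[Large stake] = 3/5·(-8) + 2/5·(-3) = -6
E[Pass] = 3/5·(-5) + 2/5·(3) = -9/5
Best response: Pass (-9/5 is the largest).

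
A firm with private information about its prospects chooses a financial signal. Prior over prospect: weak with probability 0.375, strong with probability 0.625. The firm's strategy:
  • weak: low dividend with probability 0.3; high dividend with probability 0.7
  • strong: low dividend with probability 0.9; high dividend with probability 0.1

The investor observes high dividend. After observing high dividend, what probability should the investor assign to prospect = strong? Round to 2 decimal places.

P(high dividend) = 0.375·0.7 + 0.625·0.1 = 0.325
P(strong | high dividend) = (0.625·0.1) / 0.325 = 0.0625 / 0.325 = 0.192308

0.19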